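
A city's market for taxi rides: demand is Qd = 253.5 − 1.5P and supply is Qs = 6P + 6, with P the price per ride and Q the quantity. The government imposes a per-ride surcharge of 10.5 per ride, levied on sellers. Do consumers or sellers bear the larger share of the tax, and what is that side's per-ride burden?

Without the tax, 253.5 − 1.5P = 6P + 6 gives 7.5P = 247.5, so P* = 33 and Q* = 204.
With the tax collected from sellers, supply shifts: Qs = 6(P − 10.5) + 6.
Solving gives Q = 191.4 with consumers paying 41.4 and sellers receiving 30.9 (the 10.5 wedge).
Per-ride burden: consumers 8.4, sellers 2.1.
Consumers take the larger share because demand is less price-elastic here (demand slope 1.5 vs supply slope 6).
The less price-elastic side of the market bears the larger share of a per-unit tax.

Consumers bear the larger share: 8.4 per ride.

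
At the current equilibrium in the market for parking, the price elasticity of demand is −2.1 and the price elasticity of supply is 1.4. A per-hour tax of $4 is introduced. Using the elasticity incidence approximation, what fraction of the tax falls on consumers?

Consumers' share ≈ 0.4.

Incidence ratio: consumers' share ≈ εs / (εs + |εd|) = 1.4 / (1.4 + 2.1) = 0.4.
Supply is the less elastic side, so consumers bear the smaller share.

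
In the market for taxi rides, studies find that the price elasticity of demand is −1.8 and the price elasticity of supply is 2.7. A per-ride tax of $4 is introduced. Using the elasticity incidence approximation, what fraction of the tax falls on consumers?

Incidence ratio: consumers' share ≈ εs / (εs + |εd|) = 2.7 / (2.7 + 1.8) = 0.6.
Supply is the more elastic side, so consumers bear the larger share.

Consumers' share ≈ 0.6.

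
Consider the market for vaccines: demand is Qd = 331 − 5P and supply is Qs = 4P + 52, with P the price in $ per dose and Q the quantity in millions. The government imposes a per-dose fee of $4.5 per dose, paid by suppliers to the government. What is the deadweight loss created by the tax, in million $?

Deadweight loss = $22.5 million.

Without the tax, 331 − 5P = 4P + 52 gives 9P = 279, so P* = $31 and Q* = 176.
With the tax collected from suppliers, supply shifts: Qs = 4(P − 4.5) + 52.
Solving gives Q = 166 with buyers paying $33 and suppliers receiving $28.5 (the $4.5 wedge).
Quantity falls by |ΔQ| = |176 − 166| = 10.
DWL = ½ · t · |ΔQ| = ½ · 4.5 · 10 = $22.5.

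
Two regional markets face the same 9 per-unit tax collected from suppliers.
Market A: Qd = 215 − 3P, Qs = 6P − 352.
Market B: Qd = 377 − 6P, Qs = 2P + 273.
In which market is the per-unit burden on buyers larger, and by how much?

Market A: pre-tax P* = 63, Q* = 26; post-tax Q = 8; per-unit burden on buyers = 6.
Market B: pre-tax P* = 13, Q* = 299; post-tax Q = 285.5; per-unit burden on buyers = 2.25.
Difference: 6 vs 2.25 → market A is larger by 3.75.

Market A, by 3.75.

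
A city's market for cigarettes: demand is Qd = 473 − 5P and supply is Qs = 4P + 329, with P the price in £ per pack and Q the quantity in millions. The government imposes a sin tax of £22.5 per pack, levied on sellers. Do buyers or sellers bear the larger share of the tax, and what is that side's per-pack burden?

Before the tax: set 473 − 5P = 4P + 329 → P* = £16, Q* = 393.
With the tax collected from sellers, supply shifts: Qs = 4(P − 22.5) + 329.
New equilibrium: buyers pay £26, sellers receive £3.5, Q = 343. (Wedge: Pb − Ps = 22.5.)
Per-pack burden: buyers £10, sellers £12.5.
Sellers take the larger share because supply is less price-elastic here (demand slope 5 vs supply slope 4).
The less price-elastic side of the market bears the larger share of a per-unit tax.

Sellers bear the larger share: £12.5 per pack.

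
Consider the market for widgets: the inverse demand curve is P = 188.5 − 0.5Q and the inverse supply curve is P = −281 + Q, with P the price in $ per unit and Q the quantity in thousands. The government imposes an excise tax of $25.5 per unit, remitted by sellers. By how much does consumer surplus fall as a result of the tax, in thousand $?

Consumer surplus falls by $2588.25 thousand.

Rewrite in direct form: Qd = 377 − 2P and Qs = P + 281.
Without the tax, 377 − 2P = P + 281 gives 3P = 96, so P* = $32 and Q* = 313.
With the tax collected from sellers, supply shifts: Qs = (P − 25.5) + 281.
Solving gives Q = 296 with buyers paying $40.5 and sellers receiving $15 (the $25.5 wedge).
ΔCS is the trapezoid between Q = 296 and Q = 313 of height $8.5: ½ · (313 + 296) · 8.5 = $2588.25.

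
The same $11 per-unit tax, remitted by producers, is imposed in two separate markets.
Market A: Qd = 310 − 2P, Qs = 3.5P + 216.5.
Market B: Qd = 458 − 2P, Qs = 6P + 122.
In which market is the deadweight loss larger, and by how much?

Market B, by $13.75.

Market A: pre-tax P* = $17, Q* = 276; post-tax Q = 262; deadweight loss = $77.
Market B: pre-tax P* = $42, Q* = 374; post-tax Q = 357.5; deadweight loss = $90.75.
Difference: $77 vs $90.75 → market B is larger by $13.75.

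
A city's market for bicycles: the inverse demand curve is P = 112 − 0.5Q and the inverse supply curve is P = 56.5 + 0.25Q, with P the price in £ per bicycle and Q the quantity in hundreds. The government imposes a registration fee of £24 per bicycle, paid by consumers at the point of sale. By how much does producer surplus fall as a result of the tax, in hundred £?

Producer surplus falls by £464 hundred.

Rewrite in direct form: Qd = 224 − 2P and Qs = 4P − 226.
Before the tax: set 224 − 2P = 4P − 226 → P* = £75, Q* = 74.
With the tax collected from consumers, demand (in seller-price terms) shifts: Qd = 224 − 2(P + 24).
Solving gives Q = 42 with consumers paying £91 and producers receiving £67 (the £24 wedge).
ΔPS is the trapezoid between Q = 42 and Q = 74 of height £8: ½ · (74 + 42) · 8 = £464.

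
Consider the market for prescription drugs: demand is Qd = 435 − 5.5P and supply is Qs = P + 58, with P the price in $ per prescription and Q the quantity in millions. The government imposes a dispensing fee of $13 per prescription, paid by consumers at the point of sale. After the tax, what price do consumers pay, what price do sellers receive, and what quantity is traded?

Without the tax, 435 − 5.5P = P + 58 gives 6.5P = 377, so P* = $58 and Q* = 116.
With the tax collected from consumers, demand (in seller-price terms) shifts: Qd = 435 − 5.5(P + 13).
Solving gives Q = 105 with consumers paying $60 and sellers receiving $47 (the $13 wedge).
The less price-elastic side of the market bears the larger share of a per-unit tax.

Consumers pay $60; sellers receive $47; quantity = 105.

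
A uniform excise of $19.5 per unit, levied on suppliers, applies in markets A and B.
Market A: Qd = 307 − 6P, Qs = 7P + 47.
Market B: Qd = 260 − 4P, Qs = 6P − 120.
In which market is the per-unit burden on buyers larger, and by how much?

Market B, by $1.2.

Market A: pre-tax P* = $20, Q* = 187; post-tax Q = 124; per-unit burden on buyers = $10.5.
Market B: pre-tax P* = $38, Q* = 108; post-tax Q = 61.2; per-unit burden on buyers = $11.7.
Difference: $10.5 vs $11.7 → market B is larger by $1.2.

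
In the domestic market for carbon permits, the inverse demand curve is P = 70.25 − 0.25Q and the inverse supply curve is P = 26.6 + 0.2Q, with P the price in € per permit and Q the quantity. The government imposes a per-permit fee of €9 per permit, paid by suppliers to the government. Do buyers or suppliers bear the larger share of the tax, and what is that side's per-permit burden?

Rewrite in direct form: Qd = 281 − 4P and Qs = 5P − 133.
Before the tax: set 281 − 4P = 5P − 133 → P* = €46, Q* = 97.
With the tax collected from suppliers, supply shifts: Qs = 5(P − 9) − 133.
New equilibrium: buyers pay €51, suppliers receive €42, Q = 77. (Wedge: Pb − Ps = 9.)
Per-permit burden: buyers €5, suppliers €4.
Buyers take the larger share because demand is less price-elastic here (demand slope 4 vs supply slope 5).

Buyers bear the larger share: €5 per permit.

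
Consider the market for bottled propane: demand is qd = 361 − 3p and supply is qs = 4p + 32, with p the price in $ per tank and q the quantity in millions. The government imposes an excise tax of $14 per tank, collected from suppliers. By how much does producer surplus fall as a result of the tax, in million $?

Without the tax, 361 − 3p = 4p + 32 gives 7p = 329, so p* = $47 and q* = 220.
With the tax collected from suppliers, supply shifts: qs = 4(p − 14) + 32.
Solving gives q = 196 with consumers paying $55 and suppliers receiving $41 (the $14 wedge).
ΔPS is the trapezoid between Q = 196 and Q = 220 of height $6: ½ · (220 + 196) · 6 = $1248.

Producer surplus falls by $1248 million.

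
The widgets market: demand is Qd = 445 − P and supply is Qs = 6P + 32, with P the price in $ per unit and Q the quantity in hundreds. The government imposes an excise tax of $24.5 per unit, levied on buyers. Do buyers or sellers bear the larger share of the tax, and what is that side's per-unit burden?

Buyers bear the larger share: $21 per unit.

Without the tax, 445 − P = 6P + 32 gives 7P = 413, so P* = $59 and Q* = 386.
With the tax collected from buyers, demand (in seller-price terms) shifts: Qd = 445 − (P + 24.5).
New equilibrium: buyers pay $80, sellers receive $55.5, Q = 365. (Wedge: Pb − Ps = 24.5.)
Per-unit burden: buyers $21, sellers $3.5.
Buyers take the larger share because demand is less price-elastic here (demand slope 1 vs supply slope 6).
The less price-elastic side of the market bears the larger share of a per-unit tax.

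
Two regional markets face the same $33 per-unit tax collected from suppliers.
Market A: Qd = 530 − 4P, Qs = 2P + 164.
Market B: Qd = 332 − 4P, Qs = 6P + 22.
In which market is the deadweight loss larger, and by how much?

Market B, by $580.8.

Market A: pre-tax P* = $61, Q* = 286; post-tax Q = 242; deadweight loss = $726.
Market B: pre-tax P* = $31, Q* = 208; post-tax Q = 128.8; deadweight loss = $1306.8.
Difference: $726 vs $1306.8 → market B is larger by $580.8.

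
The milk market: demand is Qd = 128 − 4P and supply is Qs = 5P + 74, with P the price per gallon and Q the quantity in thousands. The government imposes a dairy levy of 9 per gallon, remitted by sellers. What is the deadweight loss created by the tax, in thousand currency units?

Without the tax, 128 − 4P = 5P + 74 gives 9P = 54, so P* = 6 and Q* = 104.
With the tax collected from sellers, supply shifts: Qs = 5(P − 9) + 74.
New equilibrium: consumers pay 11, sellers receive 2, Q = 84. (Wedge: Pb − Ps = 9.)
Quantity falls by |ΔQ| = |104 − 84| = 20.
DWL = ½ · t · |ΔQ| = ½ · 9 · 20 = 90.

Deadweight loss = 90 thousand.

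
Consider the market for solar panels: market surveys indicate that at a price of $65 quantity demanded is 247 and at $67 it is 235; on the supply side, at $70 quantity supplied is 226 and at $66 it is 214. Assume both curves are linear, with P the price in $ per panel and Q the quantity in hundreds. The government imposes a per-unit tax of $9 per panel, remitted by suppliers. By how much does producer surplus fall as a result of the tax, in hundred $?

Demand slope: (235 − 247)/(67 − 65) = -6, so Qd = 637 − 6P.
Supply slope: (214 − 226)/(66 − 70) = 3, so Qs = 3P + 16.
Before the tax: set 637 − 6P = 3P + 16 → P* = $69, Q* = 223.
With the tax collected from suppliers, supply shifts: Qs = 3(P − 9) + 16.
New equilibrium: consumers pay $72, suppliers receive $63, Q = 205. (Wedge: Pb − Ps = 9.)
ΔPS is the trapezoid between Q = 205 and Q = 223 of height $6: ½ · (223 + 205) · 6 = $1284.

Producer surplus falls by $1284 hundred.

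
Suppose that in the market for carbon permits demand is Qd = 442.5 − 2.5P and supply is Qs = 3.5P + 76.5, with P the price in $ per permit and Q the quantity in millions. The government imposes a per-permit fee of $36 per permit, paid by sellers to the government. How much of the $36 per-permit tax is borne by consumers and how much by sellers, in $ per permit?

Before the tax: set 442.5 − 2.5P = 3.5P + 76.5 → P* = $61, Q* = 290.
With the tax collected from sellers, supply shifts: Qs = 3.5(P − 36) + 76.5.
New equilibrium: consumers pay $82, sellers receive $46, Q = 237.5. (Wedge: Pb − Ps = 36.)
Burden on consumers: $21; on sellers: $15. (They sum to $36.)

Consumers bear $21 per permit; sellers bear $15 per permit.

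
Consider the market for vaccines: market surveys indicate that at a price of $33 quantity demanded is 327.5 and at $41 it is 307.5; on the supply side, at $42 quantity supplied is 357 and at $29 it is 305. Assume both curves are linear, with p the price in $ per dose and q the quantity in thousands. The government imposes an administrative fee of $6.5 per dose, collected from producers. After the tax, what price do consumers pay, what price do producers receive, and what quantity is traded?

Demand slope: (307.5 − 327.5)/(41 − 33) = -2.5, so qd = 410 − 2.5p.
Supply slope: (305 − 357)/(29 − 42) = 4, so qs = 4p + 189.
Before the tax: set 410 − 2.5p = 4p + 189 → p* = $34, q* = 325.
With the tax collected from producers, supply shifts: qs = 4(p − 6.5) + 189.
New equilibrium: consumers pay $38, producers receive $31.5, q = 315. (Wedge: pb − ps = 6.5.)

Consumers pay $38; producers receive $31.5; quantity = 315.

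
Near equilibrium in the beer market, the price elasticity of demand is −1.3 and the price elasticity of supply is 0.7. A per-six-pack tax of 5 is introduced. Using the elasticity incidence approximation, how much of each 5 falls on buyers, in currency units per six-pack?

Incidence ratio: buyers' share ≈ εs / (εs + |εd|) = 0.7 / (0.7 + 1.3) = 0.35.
So buyers bear ≈ 0.35 × 5 = 1.75; producers bear 3.25.

Buyers bear ≈ 1.75 per six-pack.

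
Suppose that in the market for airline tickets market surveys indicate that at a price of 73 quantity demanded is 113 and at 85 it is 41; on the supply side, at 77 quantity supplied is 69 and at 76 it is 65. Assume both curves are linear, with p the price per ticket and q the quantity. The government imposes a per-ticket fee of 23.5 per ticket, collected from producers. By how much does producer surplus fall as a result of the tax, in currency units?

Producer surplus falls by 688.08.

Demand slope: (41 − 113)/(85 − 73) = -6, so qd = 551 − 6p.
Supply slope: (65 − 69)/(76 − 77) = 4, so qs = 4p − 239.
Before the tax: set 551 − 6p = 4p − 239 → p* = 79, q* = 77.
With the tax collected from producers, supply shifts: qs = 4(p − 23.5) − 239.
New equilibrium: buyers pay 88.4, producers receive 64.9, q = 20.6. (Wedge: pb − ps = 23.5.)
ΔPS is the trapezoid between Q = 20.6 and Q = 77 of height 14.1: ½ · (77 + 20.6) · 14.1 = 688.08.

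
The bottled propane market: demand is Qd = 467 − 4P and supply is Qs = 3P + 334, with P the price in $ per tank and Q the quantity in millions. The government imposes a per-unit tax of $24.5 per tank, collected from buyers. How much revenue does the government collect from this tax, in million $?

Tax revenue = $8550.5 million.

Before the tax: set 467 − 4P = 3P + 334 → P* = $19, Q* = 391.
With the tax collected from buyers, demand (in seller-price terms) shifts: Qd = 467 − 4(P + 24.5).
Solving gives Q = 349 with buyers paying $29.5 and producers receiving $5 (the $24.5 wedge).
Revenue = t · Q = 24.5 · 349 = $8550.5.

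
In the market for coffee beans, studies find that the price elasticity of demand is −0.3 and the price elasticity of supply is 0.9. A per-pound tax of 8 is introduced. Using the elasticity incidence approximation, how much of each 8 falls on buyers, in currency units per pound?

Buyers bear ≈ 6 per pound.

Incidence ratio: buyers' share ≈ εs / (εs + |εd|) = 0.9 / (0.9 + 0.3) = 0.75.
So buyers bear ≈ 0.75 × 8 = 6; producers bear 2.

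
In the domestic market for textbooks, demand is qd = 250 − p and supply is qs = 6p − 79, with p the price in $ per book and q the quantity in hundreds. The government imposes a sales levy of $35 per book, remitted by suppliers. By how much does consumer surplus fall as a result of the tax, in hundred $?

Consumer surplus falls by $5640 hundred.

Before the tax: set 250 − p = 6p − 79 → p* = $47, q* = 203.
With the tax collected from suppliers, supply shifts: qs = 6(p − 35) − 79.
Solving gives q = 173 with buyers paying $77 and suppliers receiving $42 (the $35 wedge).
ΔCS is the trapezoid between Q = 173 and Q = 203 of height $30: ½ · (203 + 173) · 30 = $5640.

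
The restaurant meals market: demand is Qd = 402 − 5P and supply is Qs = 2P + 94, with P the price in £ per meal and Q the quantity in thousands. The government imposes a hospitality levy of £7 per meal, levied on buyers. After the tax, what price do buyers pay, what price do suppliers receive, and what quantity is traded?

Buyers pay £46; suppliers receive £39; quantity = 172.

Before the tax: set 402 − 5P = 2P + 94 → P* = £44, Q* = 182.
With the tax collected from buyers, demand (in seller-price terms) shifts: Qd = 402 − 5(P + 7).
Solving gives Q = 172 with buyers paying £46 and suppliers receiving £39 (the £7 wedge).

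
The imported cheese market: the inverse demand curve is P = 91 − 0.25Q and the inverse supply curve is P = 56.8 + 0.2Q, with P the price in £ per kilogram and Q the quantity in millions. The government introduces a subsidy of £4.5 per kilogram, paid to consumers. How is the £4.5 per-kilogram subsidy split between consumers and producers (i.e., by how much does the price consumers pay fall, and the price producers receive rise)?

Rewrite in direct form: Qd = 364 − 4P and Qs = 5P − 284.
Before the subsidy: set 364 − 4P = 5P − 284 → P* = £72, Q* = 76.
With a per-unit subsidy paid to consumers, each effectively pays P − 4.5, so demand becomes Qd = 364 − 4(P − 4.5).
New equilibrium: consumers pay £69.5, producers receive £74, Q = 86. (Wedge: Pb − Ps = −4.5.)
Gain to consumers: £2.5; to producers: £2. (They sum to £4.5.)

Consumers gain £2.5 per kilogram; producers gain £2 per kilogram.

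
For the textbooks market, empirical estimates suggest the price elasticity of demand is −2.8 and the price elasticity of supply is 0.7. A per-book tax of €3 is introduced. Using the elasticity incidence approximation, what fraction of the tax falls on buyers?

Incidence ratio: buyers' share ≈ εs / (εs + |εd|) = 0.7 / (0.7 + 2.8) = 0.2.
Supply is the less elastic side, so buyers bear the smaller share.

Buyers' share ≈ 0.2.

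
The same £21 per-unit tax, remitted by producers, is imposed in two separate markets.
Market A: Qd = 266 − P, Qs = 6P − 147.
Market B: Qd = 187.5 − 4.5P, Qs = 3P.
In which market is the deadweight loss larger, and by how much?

Market A: pre-tax P* = £59, Q* = 207; post-tax Q = 189; deadweight loss = £189.
Market B: pre-tax P* = £25, Q* = 75; post-tax Q = 37.2; deadweight loss = £396.9.
Difference: £189 vs £396.9 → market B is larger by £207.9.

Market B, by £207.9.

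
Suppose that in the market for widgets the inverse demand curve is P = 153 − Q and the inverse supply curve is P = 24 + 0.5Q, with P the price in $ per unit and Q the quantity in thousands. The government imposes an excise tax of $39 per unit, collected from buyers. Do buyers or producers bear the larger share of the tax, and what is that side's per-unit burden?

Rewrite in direct form: Qd = 153 − P and Qs = 2P − 48.
Without the tax, 153 − P = 2P − 48 gives 3P = 201, so P* = $67 and Q* = 86.
With the tax collected from buyers, demand (in seller-price terms) shifts: Qd = 153 − (P + 39).
Solving gives Q = 60 with buyers paying $93 and producers receiving $54 (the $39 wedge).
Per-unit burden: buyers $26, producers $13.
Buyers take the larger share because demand is less price-elastic here (demand slope 1 vs supply slope 2).
The less price-elastic side of the market bears the larger share of a per-unit tax.

Buyers bear the larger share: $26 per unit.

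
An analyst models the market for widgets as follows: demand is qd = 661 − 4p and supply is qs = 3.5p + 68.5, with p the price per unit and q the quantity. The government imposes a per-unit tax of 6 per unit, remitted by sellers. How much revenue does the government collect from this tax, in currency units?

Tax revenue = 2002.8.

Without the tax, 661 − 4p = 3.5p + 68.5 gives 7.5p = 592.5, so p* = 79 and q* = 345.
With the tax collected from sellers, supply shifts: qs = 3.5(p − 6) + 68.5.
Solving gives q = 333.8 with buyers paying 81.8 and sellers receiving 75.8 (the 6 wedge).
Revenue = t · Q = 6 · 333.8 = 2002.8.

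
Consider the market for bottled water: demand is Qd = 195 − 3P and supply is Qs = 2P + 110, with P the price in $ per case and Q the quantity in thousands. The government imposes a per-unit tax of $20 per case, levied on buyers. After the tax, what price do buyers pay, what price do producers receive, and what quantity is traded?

Without the tax, 195 − 3P = 2P + 110 gives 5P = 85, so P* = $17 and Q* = 144.
With the tax collected from buyers, demand (in seller-price terms) shifts: Qd = 195 − 3(P + 20).
New equilibrium: buyers pay $25, producers receive $5, Q = 120. (Wedge: Pb − Ps = 20.)
The less price-elastic side of the market bears the larger share of a per-unit tax.

Buyers pay $25; producers receive $5; quantity = 120.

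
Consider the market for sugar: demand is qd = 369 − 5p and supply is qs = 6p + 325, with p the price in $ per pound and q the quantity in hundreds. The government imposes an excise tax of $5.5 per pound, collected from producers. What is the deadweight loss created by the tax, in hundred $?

Before the tax: set 369 − 5p = 6p + 325 → p* = $4, q* = 349.
With the tax collected from producers, supply shifts: qs = 6(p − 5.5) + 325.
Solving gives q = 334 with buyers paying $7 and producers receiving $1.5 (the $5.5 wedge).
Quantity falls by |ΔQ| = |349 − 334| = 15.
DWL = ½ · t · |ΔQ| = ½ · 5.5 · 15 = $41.25.

Deadweight loss = $41.25 hundred.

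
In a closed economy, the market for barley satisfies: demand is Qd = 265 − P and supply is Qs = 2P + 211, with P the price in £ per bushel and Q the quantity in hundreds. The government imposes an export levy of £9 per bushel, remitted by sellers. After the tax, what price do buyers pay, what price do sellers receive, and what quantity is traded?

Before the tax: set 265 − P = 2P + 211 → P* = £18, Q* = 247.
With the tax collected from sellers, supply shifts: Qs = 2(P − 9) + 211.
Solving gives Q = 241 with buyers paying £24 and sellers receiving £15 (the £9 wedge).

Buyers pay £24; sellers receive £15; quantity = 241.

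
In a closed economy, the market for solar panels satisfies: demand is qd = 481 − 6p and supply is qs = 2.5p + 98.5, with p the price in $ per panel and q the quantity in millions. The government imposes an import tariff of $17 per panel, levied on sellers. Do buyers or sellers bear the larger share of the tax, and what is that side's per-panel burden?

Before the tax: set 481 − 6p = 2.5p + 98.5 → p* = $45, q* = 211.
With the tax collected from sellers, supply shifts: qs = 2.5(p − 17) + 98.5.
New equilibrium: buyers pay $50, sellers receive $33, q = 181. (Wedge: pb − ps = 17.)
Per-panel burden: buyers $5, sellers $12.
Sellers take the larger share because supply is less price-elastic here (demand slope 6 vs supply slope 2.5).

Sellers bear the larger share: $12 per panel.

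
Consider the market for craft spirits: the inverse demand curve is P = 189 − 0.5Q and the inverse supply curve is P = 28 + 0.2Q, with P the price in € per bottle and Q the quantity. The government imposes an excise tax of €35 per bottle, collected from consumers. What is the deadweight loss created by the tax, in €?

Deadweight loss = €875.

Rewrite in direct form: Qd = 378 − 2P and Qs = 5P − 140.
Without the tax, 378 − 2P = 5P − 140 gives 7P = 518, so P* = €74 and Q* = 230.
With the tax collected from consumers, demand (in seller-price terms) shifts: Qd = 378 − 2(P + 35).
New equilibrium: consumers pay €99, producers receive €64, Q = 180. (Wedge: Pb − Ps = 35.)
Quantity falls by |ΔQ| = |230 − 180| = 50.
DWL = ½ · t · |ΔQ| = ½ · 35 · 50 = €875.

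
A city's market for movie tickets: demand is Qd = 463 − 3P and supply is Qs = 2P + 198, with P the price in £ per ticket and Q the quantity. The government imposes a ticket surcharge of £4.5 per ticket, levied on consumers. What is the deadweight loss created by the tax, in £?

Deadweight loss = £12.15.

Before the tax: set 463 − 3P = 2P + 198 → P* = £53, Q* = 304.
With the tax collected from consumers, demand (in seller-price terms) shifts: Qd = 463 − 3(P + 4.5).
Solving gives Q = 298.6 with consumers paying £54.8 and suppliers receiving £50.3 (the £4.5 wedge).
Quantity falls by |ΔQ| = |304 − 298.6| = 5.4.
DWL = ½ · t · |ΔQ| = ½ · 4.5 · 5.4 = £12.15.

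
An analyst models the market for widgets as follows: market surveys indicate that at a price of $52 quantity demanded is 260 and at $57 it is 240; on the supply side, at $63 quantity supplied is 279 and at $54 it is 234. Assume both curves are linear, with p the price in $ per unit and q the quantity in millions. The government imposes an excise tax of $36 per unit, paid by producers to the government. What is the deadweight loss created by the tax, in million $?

Deadweight loss = $1440 million.

Demand slope: (240 − 260)/(57 − 52) = -4, so qd = 468 − 4p.
Supply slope: (234 − 279)/(54 − 63) = 5, so qs = 5p − 36.
Before the tax: set 468 − 4p = 5p − 36 → p* = $56, q* = 244.
With the tax collected from producers, supply shifts: qs = 5(p − 36) − 36.
Solving gives q = 164 with buyers paying $76 and producers receiving $40 (the $36 wedge).
Quantity falls by |ΔQ| = |244 − 164| = 80.
DWL = ½ · t · |ΔQ| = ½ · 36 · 80 = $1440.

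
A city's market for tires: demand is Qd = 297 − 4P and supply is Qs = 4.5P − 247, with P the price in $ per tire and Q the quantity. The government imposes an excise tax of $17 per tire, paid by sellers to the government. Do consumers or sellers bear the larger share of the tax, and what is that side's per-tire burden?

Consumers bear the larger share: $9 per tire.

Without the tax, 297 − 4P = 4.5P − 247 gives 8.5P = 544, so P* = $64 and Q* = 41.
With the tax collected from sellers, supply shifts: Qs = 4.5(P − 17) − 247.
New equilibrium: consumers pay $73, sellers receive $56, Q = 5. (Wedge: Pb − Ps = 17.)
Per-tire burden: consumers $9, sellers $8.
Consumers take the larger share because demand is less price-elastic here (demand slope 4 vs supply slope 4.5).
The less price-elastic side of the market bears the larger share of a per-unit tax.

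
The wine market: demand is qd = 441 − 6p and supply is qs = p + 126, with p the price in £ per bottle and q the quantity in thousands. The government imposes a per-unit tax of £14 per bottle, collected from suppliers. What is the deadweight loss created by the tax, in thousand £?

Deadweight loss = £84 thousand.

Without the tax, 441 − 6p = p + 126 gives 7p = 315, so p* = £45 and q* = 171.
With the tax collected from suppliers, supply shifts: qs = (p − 14) + 126.
Solving gives q = 159 with consumers paying £47 and suppliers receiving £33 (the £14 wedge).
Quantity falls by |ΔQ| = |171 − 159| = 12.
DWL = ½ · t · |ΔQ| = ½ · 14 · 12 = £84.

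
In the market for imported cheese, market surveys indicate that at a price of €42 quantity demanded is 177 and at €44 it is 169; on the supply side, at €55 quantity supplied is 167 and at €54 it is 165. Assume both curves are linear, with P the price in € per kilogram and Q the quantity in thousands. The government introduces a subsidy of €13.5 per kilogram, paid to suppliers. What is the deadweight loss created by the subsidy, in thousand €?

Deadweight loss = €121.5 thousand.

Demand slope: (169 − 177)/(44 − 42) = -4, so Qd = 345 − 4P.
Supply slope: (165 − 167)/(54 − 55) = 2, so Qs = 2P + 57.
Without the subsidy, 345 − 4P = 2P + 57 gives 6P = 288, so P* = €48 and Q* = 153.
With a per-unit subsidy paid to suppliers, each receives P + 13.5 per unit sold, so supply becomes Qs = 2(P + 13.5) + 57.
Solving gives Q = 171 with consumers paying €43.5 and suppliers receiving €57 (the €13.5 wedge).
Quantity rises by |ΔQ| = |153 − 171| = 18.
DWL = ½ · t · |ΔQ| = ½ · 13.5 · 18 = €121.5.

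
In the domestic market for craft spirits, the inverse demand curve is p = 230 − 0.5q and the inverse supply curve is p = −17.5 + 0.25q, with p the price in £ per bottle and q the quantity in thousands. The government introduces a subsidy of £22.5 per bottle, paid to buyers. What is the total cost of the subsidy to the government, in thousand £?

Government outlay = £8100 thousand.

Inverting to q(p) form: qd = 460 − 2p; qs = 4p + 70.
Before the subsidy: set 460 − 2p = 4p + 70 → p* = £65, q* = 330.
With a per-unit subsidy paid to buyers, each effectively pays p − 22.5, so demand becomes qd = 460 − 2(p − 22.5).
Solving gives q = 360 with buyers paying £50 and suppliers receiving £72.5 (the £22.5 wedge).
Outlay = t · Q = 22.5 · 360 = £8100.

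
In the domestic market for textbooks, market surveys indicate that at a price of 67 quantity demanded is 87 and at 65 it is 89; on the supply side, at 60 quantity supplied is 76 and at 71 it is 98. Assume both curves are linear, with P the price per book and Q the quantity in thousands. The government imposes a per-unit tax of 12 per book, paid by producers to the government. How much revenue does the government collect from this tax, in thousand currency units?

Tax revenue = 960 thousand.

Demand slope: (89 − 87)/(65 − 67) = -1, so Qd = 154 − P.
Supply slope: (98 − 76)/(71 − 60) = 2, so Qs = 2P − 44.
Before the tax: set 154 − P = 2P − 44 → P* = 66, Q* = 88.
With the tax collected from producers, supply shifts: Qs = 2(P − 12) − 44.
Solving gives Q = 80 with buyers paying 74 and producers receiving 62 (the 12 wedge).
Revenue = t · Q = 12 · 80 = 960.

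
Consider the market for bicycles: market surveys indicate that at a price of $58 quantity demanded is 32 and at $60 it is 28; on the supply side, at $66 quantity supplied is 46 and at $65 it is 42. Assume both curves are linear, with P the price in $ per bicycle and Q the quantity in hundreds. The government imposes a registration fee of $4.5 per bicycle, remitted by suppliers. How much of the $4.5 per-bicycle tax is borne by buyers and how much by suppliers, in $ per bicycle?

Buyers bear $3 per bicycle; suppliers bear $1.5 per bicycle.

Demand slope: (28 − 32)/(60 − 58) = -2, so Qd = 148 − 2P.
Supply slope: (42 − 46)/(65 − 66) = 4, so Qs = 4P − 218.
Without the tax, 148 − 2P = 4P − 218 gives 6P = 366, so P* = $61 and Q* = 26.
With the tax collected from suppliers, supply shifts: Qs = 4(P − 4.5) − 218.
Solving gives Q = 20 with buyers paying $64 and suppliers receiving $59.5 (the $4.5 wedge).
Burden on buyers: $3; on suppliers: $1.5. (They sum to $4.5.)
The less price-elastic side of the market bears the larger share of a per-unit tax.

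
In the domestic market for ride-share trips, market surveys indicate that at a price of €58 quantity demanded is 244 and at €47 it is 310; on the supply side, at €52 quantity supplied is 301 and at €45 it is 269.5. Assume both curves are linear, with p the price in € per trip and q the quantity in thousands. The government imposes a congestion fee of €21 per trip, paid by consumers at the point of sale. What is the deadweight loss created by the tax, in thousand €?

Demand slope: (310 − 244)/(47 − 58) = -6, so qd = 592 − 6p.
Supply slope: (269.5 − 301)/(45 − 52) = 4.5, so qs = 4.5p + 67.
Before the tax: set 592 − 6p = 4.5p + 67 → p* = €50, q* = 292.
With the tax collected from consumers, demand (in seller-price terms) shifts: qd = 592 − 6(p + 21).
Solving gives q = 238 with consumers paying €59 and suppliers receiving €38 (the €21 wedge).
Quantity falls by |ΔQ| = |292 − 238| = 54.
DWL = ½ · t · |ΔQ| = ½ · 21 · 54 = €567.

Deadweight loss = €567 thousand.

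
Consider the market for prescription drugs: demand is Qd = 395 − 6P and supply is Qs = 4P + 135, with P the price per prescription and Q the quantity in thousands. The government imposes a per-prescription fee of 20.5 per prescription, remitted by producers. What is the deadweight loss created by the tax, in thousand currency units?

Deadweight loss = 504.3 thousand.

Without the tax, 395 − 6P = 4P + 135 gives 10P = 260, so P* = 26 and Q* = 239.
With the tax collected from producers, supply shifts: Qs = 4(P − 20.5) + 135.
Solving gives Q = 189.8 with buyers paying 34.2 and producers receiving 13.7 (the 20.5 wedge).
Quantity falls by |ΔQ| = |239 − 189.8| = 49.2.
DWL = ½ · t · |ΔQ| = ½ · 20.5 · 49.2 = 504.3.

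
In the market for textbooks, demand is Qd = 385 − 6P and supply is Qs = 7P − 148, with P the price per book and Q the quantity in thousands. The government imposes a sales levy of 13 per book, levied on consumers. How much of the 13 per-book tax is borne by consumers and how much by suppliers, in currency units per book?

Consumers bear 7 per book; suppliers bear 6 per book.

Before the tax: set 385 − 6P = 7P − 148 → P* = 41, Q* = 139.
With the tax collected from consumers, demand (in seller-price terms) shifts: Qd = 385 − 6(P + 13).
Solving gives Q = 97 with consumers paying 48 and suppliers receiving 35 (the 13 wedge).
Burden on consumers: 7; on suppliers: 6. (They sum to 13.)
The less price-elastic side of the market bears the larger share of a per-unit tax.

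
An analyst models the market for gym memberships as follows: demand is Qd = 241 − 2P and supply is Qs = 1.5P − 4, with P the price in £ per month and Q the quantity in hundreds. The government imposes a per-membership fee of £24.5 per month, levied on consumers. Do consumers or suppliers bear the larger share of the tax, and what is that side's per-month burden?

Without the tax, 241 − 2P = 1.5P − 4 gives 3.5P = 245, so P* = £70 and Q* = 101.
With the tax collected from consumers, demand (in seller-price terms) shifts: Qd = 241 − 2(P + 24.5).
New equilibrium: consumers pay £80.5, suppliers receive £56, Q = 80. (Wedge: Pb − Ps = 24.5.)
Per-month burden: consumers £10.5, suppliers £14.
Suppliers take the larger share because supply is less price-elastic here (demand slope 2 vs supply slope 1.5).
The less price-elastic side of the market bears the larger share of a per-unit tax.

Suppliers bear the larger share: £14 per month.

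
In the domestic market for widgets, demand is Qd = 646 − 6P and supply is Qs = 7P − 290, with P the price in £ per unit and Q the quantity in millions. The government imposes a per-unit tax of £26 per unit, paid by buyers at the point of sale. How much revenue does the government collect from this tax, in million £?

Before the tax: set 646 − 6P = 7P − 290 → P* = £72, Q* = 214.
With the tax collected from buyers, demand (in seller-price terms) shifts: Qd = 646 − 6(P + 26).
Solving gives Q = 130 with buyers paying £86 and sellers receiving £60 (the £26 wedge).
Revenue = t · Q = 26 · 130 = £3380.

Tax revenue = £3380 million.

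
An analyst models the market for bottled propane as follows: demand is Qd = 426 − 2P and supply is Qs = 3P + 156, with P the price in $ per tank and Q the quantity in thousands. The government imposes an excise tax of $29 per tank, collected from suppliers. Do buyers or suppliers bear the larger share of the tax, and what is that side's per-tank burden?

Before the tax: set 426 − 2P = 3P + 156 → P* = $54, Q* = 318.
With the tax collected from suppliers, supply shifts: Qs = 3(P − 29) + 156.
Solving gives Q = 283.2 with buyers paying $71.4 and suppliers receiving $42.4 (the $29 wedge).
Per-tank burden: buyers $17.4, suppliers $11.6.
Buyers take the larger share because demand is less price-elastic here (demand slope 2 vs supply slope 3).
The less price-elastic side of the market bears the larger share of a per-unit tax.

Buyers bear the larger share: $17.4 per tank.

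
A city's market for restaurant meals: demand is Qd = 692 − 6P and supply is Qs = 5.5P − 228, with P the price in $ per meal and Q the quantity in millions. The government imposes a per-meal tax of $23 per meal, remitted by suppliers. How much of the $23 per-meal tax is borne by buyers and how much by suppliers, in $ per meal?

Buyers bear $11 per meal; suppliers bear $12 per meal.

Before the tax: set 692 − 6P = 5.5P − 228 → P* = $80, Q* = 212.
With the tax collected from suppliers, supply shifts: Qs = 5.5(P − 23) − 228.
Solving gives Q = 146 with buyers paying $91 and suppliers receiving $68 (the $23 wedge).
Burden on buyers: $11; on suppliers: $12. (They sum to $23.)
The less price-elastic side of the market bears the larger share of a per-unit tax.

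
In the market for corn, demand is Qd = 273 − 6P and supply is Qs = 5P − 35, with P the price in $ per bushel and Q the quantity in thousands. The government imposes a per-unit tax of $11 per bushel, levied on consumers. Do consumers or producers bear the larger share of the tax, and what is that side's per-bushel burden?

Producers bear the larger share: $6 per bushel.

Without the tax, 273 − 6P = 5P − 35 gives 11P = 308, so P* = $28 and Q* = 105.
With the tax collected from consumers, demand (in seller-price terms) shifts: Qd = 273 − 6(P + 11).
Solving gives Q = 75 with consumers paying $33 and producers receiving $22 (the $11 wedge).
Per-bushel burden: consumers $5, producers $6.
Producers take the larger share because supply is less price-elastic here (demand slope 6 vs supply slope 5).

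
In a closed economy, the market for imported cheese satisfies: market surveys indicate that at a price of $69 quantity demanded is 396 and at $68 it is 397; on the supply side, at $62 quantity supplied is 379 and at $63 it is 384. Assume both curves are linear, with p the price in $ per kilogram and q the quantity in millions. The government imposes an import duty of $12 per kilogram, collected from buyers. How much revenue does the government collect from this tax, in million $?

Demand slope: (397 − 396)/(68 − 69) = -1, so qd = 465 − p.
Supply slope: (384 − 379)/(63 − 62) = 5, so qs = 5p + 69.
Without the tax, 465 − p = 5p + 69 gives 6p = 396, so p* = $66 and q* = 399.
With the tax collected from buyers, demand (in seller-price terms) shifts: qd = 465 − (p + 12).
Solving gives q = 389 with buyers paying $76 and producers receiving $64 (the $12 wedge).
Revenue = t · Q = 12 · 389 = $4668.

Tax revenue = $4668 million.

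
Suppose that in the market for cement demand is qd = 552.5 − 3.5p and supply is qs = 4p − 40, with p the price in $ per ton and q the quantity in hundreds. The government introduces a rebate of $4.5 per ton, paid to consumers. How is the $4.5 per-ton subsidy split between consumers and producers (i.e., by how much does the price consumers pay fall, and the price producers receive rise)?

Before the subsidy: set 552.5 − 3.5p = 4p − 40 → p* = $79, q* = 276.
With a per-unit subsidy paid to consumers, each effectively pays p − 4.5, so demand becomes qd = 552.5 − 3.5(p − 4.5).
Solving gives q = 284.4 with consumers paying $76.6 and producers receiving $81.1 (the $4.5 wedge).
Gain to consumers: $2.4; to producers: $2.1. (They sum to $4.5.)

Consumers gain $2.4 per ton; producers gain $2.1 per ton.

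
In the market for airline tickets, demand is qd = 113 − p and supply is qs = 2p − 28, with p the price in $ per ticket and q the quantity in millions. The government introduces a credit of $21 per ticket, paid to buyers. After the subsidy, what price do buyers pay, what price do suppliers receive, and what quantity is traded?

Before the subsidy: set 113 − p = 2p − 28 → p* = $47, q* = 66.
With a per-unit subsidy paid to buyers, each effectively pays p − 21, so demand becomes qd = 113 − (p − 21).
Solving gives q = 80 with buyers paying $33 and suppliers receiving $54 (the $21 wedge).

Buyers pay $33; suppliers receive $54; quantity = 80.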